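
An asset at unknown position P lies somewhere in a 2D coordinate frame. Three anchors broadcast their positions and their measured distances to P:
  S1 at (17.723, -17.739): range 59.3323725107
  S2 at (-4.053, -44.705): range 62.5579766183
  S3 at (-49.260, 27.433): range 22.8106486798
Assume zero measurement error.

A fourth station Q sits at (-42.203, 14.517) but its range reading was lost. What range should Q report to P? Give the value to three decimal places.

8.758

eq1: (x − 17.723)² + (y + 17.739)² = 59.3323725107²
eq2: (x + 4.053)² + (y + 44.705)² = 62.5579766183²
eq3: (x + 49.260)² + (y − 27.433)² = 22.8106486798²
eq1−eq3, eq1−eq2 (x²,y² cancel):
  -133.966·x + 90.344·y = 5550.344974
  -43.552·x − 53.932·y = 993.016973
det = -133.966·-53.932 − 90.344·-43.552 = 11159.716200
x = (5550.344974·-53.932 − 90.344·993.016973) / 11159.716200 = -34.862386
y = (-133.966·993.016973 − 5550.344974·-43.552) / 11159.716200 = 9.740222
|P − Q| = √((-34.862386 − -42.203)² + (9.740222 − 14.517)²) = 8.757981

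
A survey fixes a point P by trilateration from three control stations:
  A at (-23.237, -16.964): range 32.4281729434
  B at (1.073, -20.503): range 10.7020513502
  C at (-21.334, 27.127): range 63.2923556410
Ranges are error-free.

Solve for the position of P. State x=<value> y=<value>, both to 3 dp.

eq1: (x + 23.237)² + (y + 16.964)² = 32.4281729434²
eq2: (x − 1.073)² + (y + 20.503)² = 10.7020513502²
eq3: (x + 21.334)² + (y − 27.127)² = 63.2923556410²
eq1−eq3, eq1−eq2 (x²,y² cancel):
  3.806·x + 88.182·y = -2591.057662
  48.620·x − 7.078·y = 530.841370
det = 3.806·-7.078 − 88.182·48.620 = -4314.347708
x = (-2591.057662·-7.078 − 88.182·530.841370) / -4314.347708 = 6.599178
y = (3.806·530.841370 − -2591.057662·48.620) / -4314.347708 = -29.667893

x=6.599 y=-29.668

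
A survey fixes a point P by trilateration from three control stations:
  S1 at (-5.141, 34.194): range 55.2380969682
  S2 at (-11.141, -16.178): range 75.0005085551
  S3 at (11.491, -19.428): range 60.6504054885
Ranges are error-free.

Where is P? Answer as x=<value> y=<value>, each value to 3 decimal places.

x=49.710 y=27.665

eq1: (x + 5.141)² + (y − 34.194)² = 55.2380969682²
eq2: (x + 11.141)² + (y + 16.178)² = 75.0005085551²
eq3: (x − 11.491)² + (y + 19.428)² = 60.6504054885²
eq1−eq3, eq1−eq2 (x²,y² cancel):
  33.264·x − 107.244·y = -1313.393581
  -12.000·x − 100.744·y = -3383.638879
det = 33.264·-100.744 − -107.244·-12.000 = -4638.076416
x = (-1313.393581·-100.744 − -107.244·-3383.638879) / -4638.076416 = 49.709928
y = (33.264·-3383.638879 − -1313.393581·-12.000) / -4638.076416 = 27.665367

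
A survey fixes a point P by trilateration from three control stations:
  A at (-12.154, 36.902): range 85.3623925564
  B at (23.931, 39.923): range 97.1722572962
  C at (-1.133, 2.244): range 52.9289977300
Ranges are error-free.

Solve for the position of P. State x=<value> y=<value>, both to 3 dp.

eq1: (x + 12.154)² + (y − 36.902)² = 85.3623925564²
eq2: (x − 23.931)² + (y − 39.923)² = 97.1722572962²
eq3: (x + 1.133)² + (y − 2.244)² = 52.9289977300²
eq2−eq1, eq2−eq3 (x²,y² cancel):
  -72.170·x − 6.042·y = 1498.648155
  -50.128·x − 75.358·y = 4480.749322
det = -72.170·-75.358 − -6.042·-50.128 = 5135.713484
x = (1498.648155·-75.358 − -6.042·4480.749322) / 5135.713484 = -16.718698
y = (-72.170·4480.749322 − 1498.648155·-50.128) / 5135.713484 = -48.338258

x=-16.719 y=-48.338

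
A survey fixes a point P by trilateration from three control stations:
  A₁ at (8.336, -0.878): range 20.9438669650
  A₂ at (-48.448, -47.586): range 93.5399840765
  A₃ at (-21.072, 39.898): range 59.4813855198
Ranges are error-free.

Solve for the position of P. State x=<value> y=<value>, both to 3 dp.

eq1: (x − 8.336)² + (y + 0.878)² = 20.9438669650²
eq2: (x + 48.448)² + (y + 47.586)² = 93.5399840765²
eq3: (x + 21.072)² + (y − 39.898)² = 59.4813855198²
eq1−eq2, eq1−eq3 (x²,y² cancel):
  -113.568·x − 93.416·y = -3769.706738
  -58.816·x + 81.552·y = -1133.769852
det = -113.568·81.552 − -93.416·-58.816 = -14756.052992
x = (-3769.706738·81.552 − -93.416·-1133.769852) / -14756.052992 = 28.011513
y = (-113.568·-1133.769852 − -3769.706738·-58.816) / -14756.052992 = 6.299726

x=28.012 y=6.300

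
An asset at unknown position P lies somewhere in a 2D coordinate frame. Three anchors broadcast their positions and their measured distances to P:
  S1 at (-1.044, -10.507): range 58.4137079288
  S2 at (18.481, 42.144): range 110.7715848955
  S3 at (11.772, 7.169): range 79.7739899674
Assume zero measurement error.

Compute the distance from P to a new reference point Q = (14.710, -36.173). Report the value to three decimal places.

61.626

eq1: (x + 1.044)² + (y + 10.507)² = 58.4137079288²
eq2: (x − 18.481)² + (y − 42.144)² = 110.7715848955²
eq3: (x − 11.772)² + (y − 7.169)² = 79.7739899674²
eq2−eq3, eq2−eq1 (x²,y² cancel):
  -13.418·x − 69.950·y = 3978.764993
  -39.050·x − 105.302·y = 6852.005634
det = -13.418·-105.302 − -69.950·-39.050 = -1318.605264
x = (3978.764993·-105.302 − -69.950·6852.005634) / -1318.605264 = -45.749766
y = (-13.418·6852.005634 − 3978.764993·-39.050) / -1318.605264 = -48.104283
|P − Q| = √((-45.749766 − 14.710)² + (-48.104283 − -36.173)²) = 61.625797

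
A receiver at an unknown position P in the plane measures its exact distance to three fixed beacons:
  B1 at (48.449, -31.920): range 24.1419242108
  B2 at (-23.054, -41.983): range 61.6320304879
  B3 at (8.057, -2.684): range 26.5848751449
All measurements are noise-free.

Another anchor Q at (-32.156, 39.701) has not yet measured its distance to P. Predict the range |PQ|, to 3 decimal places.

83.823

eq1: (x − 48.449)² + (y + 31.920)² = 24.1419242108²
eq2: (x + 23.054)² + (y + 41.983)² = 61.6320304879²
eq3: (x − 8.057)² + (y + 2.684)² = 26.5848751449²
eq1−eq3, eq1−eq2 (x²,y² cancel):
  -80.784·x + 58.472·y = -3417.995978
  -143.006·x − 20.126·y = -4287.807473
det = -80.784·-20.126 − 58.472·-143.006 = 9987.705616
x = (-3417.995978·-20.126 − 58.472·-4287.807473) / 9987.705616 = 31.990056
y = (-80.784·-4287.807473 − -3417.995978·-143.006) / 9987.705616 = -14.258299
|P − Q| = √((31.990056 − -32.156)² + (-14.258299 − 39.701)²) = 83.823162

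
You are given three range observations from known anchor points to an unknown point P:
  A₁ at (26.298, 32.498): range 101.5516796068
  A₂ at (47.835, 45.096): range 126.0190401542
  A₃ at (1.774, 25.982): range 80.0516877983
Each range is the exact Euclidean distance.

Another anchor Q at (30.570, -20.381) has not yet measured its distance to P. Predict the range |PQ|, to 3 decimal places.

eq1: (x − 26.298)² + (y − 32.498)² = 101.5516796068²
eq2: (x − 47.835)² + (y − 45.096)² = 126.0190401542²
eq3: (x − 1.774)² + (y − 25.982)² = 80.0516877983²
eq2−eq3, eq2−eq1 (x²,y² cancel):
  -92.122·x − 38.228·y = 5828.900721
  -43.074·x − 25.196·y = 2993.923217
det = -92.122·-25.196 − -38.228·-43.074 = 674.473040
x = (5828.900721·-25.196 − -38.228·2993.923217) / 674.473040 = -48.057200
y = (-92.122·2993.923217 − 5828.900721·-43.074) / 674.473040 = -36.668812
|P − Q| = √((-48.057200 − 30.570)² + (-36.668812 − -20.381)²) = 80.296509

80.297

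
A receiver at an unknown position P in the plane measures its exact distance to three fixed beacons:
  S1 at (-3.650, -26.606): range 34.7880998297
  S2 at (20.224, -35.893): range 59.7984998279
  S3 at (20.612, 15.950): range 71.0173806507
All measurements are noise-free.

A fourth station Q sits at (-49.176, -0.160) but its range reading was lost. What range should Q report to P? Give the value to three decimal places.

eq1: (x + 3.650)² + (y + 26.606)² = 34.7880998297²
eq2: (x − 20.224)² + (y + 35.893)² = 59.7984998279²
eq3: (x − 20.612)² + (y − 15.950)² = 71.0173806507²
eq1−eq2, eq1−eq3 (x²,y² cancel):
  47.748·x − 18.574·y = -1389.532803
  48.524·x + 85.112·y = -3875.201157
det = 47.748·85.112 − -18.574·48.524 = 4965.212552
x = (-1389.532803·85.112 − -18.574·-3875.201157) / 4965.212552 = -38.315359
y = (47.748·-3875.201157 − -1389.532803·48.524) / 4965.212552 = -23.686280
|P − Q| = √((-38.315359 − -49.176)² + (-23.686280 − -0.160)²) = 25.912147

25.912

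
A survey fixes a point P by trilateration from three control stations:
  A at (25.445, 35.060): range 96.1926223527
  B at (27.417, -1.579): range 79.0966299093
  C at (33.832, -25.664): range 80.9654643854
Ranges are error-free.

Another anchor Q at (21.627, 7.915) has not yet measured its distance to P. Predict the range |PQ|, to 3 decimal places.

77.594

eq1: (x − 25.445)² + (y − 35.060)² = 96.1926223527²
eq2: (x − 27.417)² + (y + 1.579)² = 79.0966299093²
eq3: (x − 33.832)² + (y + 25.664)² = 80.9654643854²
eq2−eq3, eq2−eq1 (x²,y² cancel):
  12.830·x − 48.170·y = 749.930430
  -3.944·x + 73.278·y = -1874.277237
det = 12.830·73.278 − -48.170·-3.944 = 750.174260
x = (749.930430·73.278 − -48.170·-1874.277237) / 750.174260 = -47.096434
y = (12.830·-1874.277237 − 749.930430·-3.944) / 750.174260 = -28.112470
|P − Q| = √((-47.096434 − 21.627)² + (-28.112470 − 7.915)²) = 77.594387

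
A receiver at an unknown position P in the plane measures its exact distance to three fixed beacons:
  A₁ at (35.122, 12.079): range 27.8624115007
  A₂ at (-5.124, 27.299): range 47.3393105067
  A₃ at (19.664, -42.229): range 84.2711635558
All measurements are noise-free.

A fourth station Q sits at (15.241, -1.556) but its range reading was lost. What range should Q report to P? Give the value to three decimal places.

eq1: (x − 35.122)² + (y − 12.079)² = 27.8624115007²
eq2: (x + 5.124)² + (y − 27.299)² = 47.3393105067²
eq3: (x − 19.664)² + (y + 42.229)² = 84.2711635558²
eq3−eq1, eq3−eq2 (x²,y² cancel):
  30.916·x + 108.616·y = 5534.810820
  -49.576·x + 139.056·y = 3462.148128
det = 30.916·139.056 − 108.616·-49.576 = 9683.802112
x = (5534.810820·139.056 − 108.616·3462.148128) / 9683.802112 = 40.645603
y = (30.916·3462.148128 − 5534.810820·-49.576) / 9683.802112 = 39.388408
|P − Q| = √((40.645603 − 15.241)² + (39.388408 − -1.556)²) = 48.185459

48.185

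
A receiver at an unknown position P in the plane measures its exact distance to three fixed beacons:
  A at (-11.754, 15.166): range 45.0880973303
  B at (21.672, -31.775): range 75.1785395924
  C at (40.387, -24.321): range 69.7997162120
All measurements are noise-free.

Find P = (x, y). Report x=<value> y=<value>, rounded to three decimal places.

eq1: (x + 11.754)² + (y − 15.166)² = 45.0880973303²
eq2: (x − 21.672)² + (y + 31.775)² = 75.1785395924²
eq3: (x − 40.387)² + (y + 24.321)² = 69.7997162120²
eq1−eq2, eq1−eq3 (x²,y² cancel):
  66.852·x − 93.882·y = -2507.714157
  104.282·x − 78.974·y = -984.607124
det = 66.852·-78.974 − -93.882·104.282 = 4510.632876
x = (-2507.714157·-78.974 − -93.882·-984.607124) / 4510.632876 = 23.412974
y = (66.852·-984.607124 − -2507.714157·104.282) / 4510.632876 = 43.383378

x=23.413 y=43.383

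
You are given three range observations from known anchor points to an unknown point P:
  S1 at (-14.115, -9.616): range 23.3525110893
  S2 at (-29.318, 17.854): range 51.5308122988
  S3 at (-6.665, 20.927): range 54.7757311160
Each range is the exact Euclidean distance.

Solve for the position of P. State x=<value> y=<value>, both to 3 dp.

x=-18.561 y=-32.541

eq1: (x + 14.115)² + (y + 9.616)² = 23.3525110893²
eq2: (x + 29.318)² + (y − 17.854)² = 51.5308122988²
eq3: (x + 6.665)² + (y − 20.927)² = 54.7757311160²
eq2−eq1, eq2−eq3 (x²,y² cancel):
  30.406·x − 54.940·y = 1223.475083
  45.306·x + 6.146·y = -1040.904989
det = 30.406·6.146 − -54.940·45.306 = 2675.986916
x = (1223.475083·6.146 − -54.940·-1040.904989) / 2675.986916 = -18.560570
y = (30.406·-1040.904989 − 1223.475083·45.306) / 2675.986916 = -32.541459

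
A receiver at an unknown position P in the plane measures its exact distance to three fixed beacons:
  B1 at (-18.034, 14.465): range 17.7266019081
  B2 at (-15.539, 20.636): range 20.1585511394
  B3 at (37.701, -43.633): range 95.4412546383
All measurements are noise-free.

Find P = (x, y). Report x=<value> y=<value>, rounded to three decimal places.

x=-35.474 y=17.641

eq1: (x + 18.034)² + (y − 14.465)² = 17.7266019081²
eq2: (x + 15.539)² + (y − 20.636)² = 20.1585511394²
eq3: (x − 37.701)² + (y + 43.633)² = 95.4412546383²
eq1−eq3, eq1−eq2 (x²,y² cancel):
  111.470·x − 116.196·y = -6004.057963
  4.990·x + 12.342·y = 40.708867
det = 111.470·12.342 − -116.196·4.990 = 1955.580780
x = (-6004.057963·12.342 − -116.196·40.708867) / 1955.580780 = -35.473797
y = (111.470·40.708867 − -6004.057963·4.990) / 1955.580780 = 17.640829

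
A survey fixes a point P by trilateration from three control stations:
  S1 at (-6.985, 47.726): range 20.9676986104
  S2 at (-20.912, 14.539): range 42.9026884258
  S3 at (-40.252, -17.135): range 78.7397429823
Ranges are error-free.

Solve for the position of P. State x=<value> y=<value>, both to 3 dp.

eq1: (x + 6.985)² + (y − 47.726)² = 20.9676986104²
eq2: (x + 20.912)² + (y − 14.539)² = 42.9026884258²
eq3: (x + 40.252)² + (y + 17.135)² = 78.7397429823²
eq3−eq2, eq3−eq1 (x²,y² cancel):
  38.680·x + 63.348·y = 3094.168987
  66.534·x + 129.722·y = 6173.032312
det = 38.680·129.722 − 63.348·66.534 = 802.851128
x = (3094.168987·129.722 − 63.348·6173.032312) / 802.851128 = 12.869806
y = (38.680·6173.032312 − 3094.168987·66.534) / 802.851128 = 40.985744

x=12.870 y=40.986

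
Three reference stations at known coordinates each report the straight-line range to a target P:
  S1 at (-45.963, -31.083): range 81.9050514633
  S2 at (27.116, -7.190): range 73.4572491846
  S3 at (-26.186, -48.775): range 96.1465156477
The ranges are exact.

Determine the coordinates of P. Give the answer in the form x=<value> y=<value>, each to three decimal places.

eq1: (x + 45.963)² + (y + 31.083)² = 81.9050514633²
eq2: (x − 27.116)² + (y + 7.190)² = 73.4572491846²
eq3: (x + 26.186)² + (y + 48.775)² = 96.1465156477²
eq2−eq3, eq2−eq1 (x²,y² cancel):
  -106.604·x − 83.170·y = -1570.451348
  -146.158·x − 47.786·y = 979.306705
det = -106.604·-47.786 − -83.170·-146.158 = -7061.782116
x = (-1570.451348·-47.786 − -83.170·979.306705) / -7061.782116 = -22.160770
y = (-106.604·979.306705 − -1570.451348·-146.158) / -7061.782116 = 47.287219

x=-22.161 y=47.287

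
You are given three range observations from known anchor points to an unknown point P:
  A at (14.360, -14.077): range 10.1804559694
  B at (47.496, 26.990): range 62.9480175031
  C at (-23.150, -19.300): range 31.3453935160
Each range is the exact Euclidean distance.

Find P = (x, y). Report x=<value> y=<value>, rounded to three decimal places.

x=8.072 y=-22.083

eq1: (x − 14.360)² + (y + 14.077)² = 10.1804559694²
eq2: (x − 47.496)² + (y − 26.990)² = 62.9480175031²
eq3: (x + 23.150)² + (y + 19.300)² = 31.3453935160²
eq3−eq2, eq3−eq1 (x²,y² cancel):
  141.292·x + 92.580·y = -904.001597
  75.020·x + 10.446·y = 374.851040
det = 141.292·10.446 − 92.580·75.020 = -5469.415368
x = (-904.001597·10.446 − 92.580·374.851040) / -5469.415368 = 8.071596
y = (141.292·374.851040 − -904.001597·75.020) / -5469.415368 = -22.083101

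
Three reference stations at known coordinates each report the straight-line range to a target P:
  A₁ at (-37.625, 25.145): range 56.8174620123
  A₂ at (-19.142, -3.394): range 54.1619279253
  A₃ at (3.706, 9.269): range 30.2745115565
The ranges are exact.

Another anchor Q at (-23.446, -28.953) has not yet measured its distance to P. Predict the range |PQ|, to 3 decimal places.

77.028

eq1: (x + 37.625)² + (y − 25.145)² = 56.8174620123²
eq2: (x + 19.142)² + (y + 3.394)² = 54.1619279253²
eq3: (x − 3.706)² + (y − 9.269)² = 30.2745115565²
eq2−eq3, eq2−eq1 (x²,y² cancel):
  45.696·x + 25.326·y = 1738.681784
  -36.966·x + 57.078·y = 1375.266697
det = 45.696·57.078 − 25.326·-36.966 = 3544.437204
x = (1738.681784·57.078 − 25.326·1375.266697) / 3544.437204 = 18.172271
y = (45.696·1375.266697 − 1738.681784·-36.966) / 3544.437204 = 35.863606
|P − Q| = √((18.172271 − -23.446)² + (35.863606 − -28.953)²) = 77.027741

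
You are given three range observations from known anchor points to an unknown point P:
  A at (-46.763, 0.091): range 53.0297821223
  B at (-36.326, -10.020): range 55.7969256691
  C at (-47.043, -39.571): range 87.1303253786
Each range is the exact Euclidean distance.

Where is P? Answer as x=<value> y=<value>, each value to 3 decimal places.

x=-12.151 y=40.268

eq1: (x + 46.763)² + (y − 0.091)² = 53.0297821223²
eq2: (x + 36.326)² + (y + 10.020)² = 55.7969256691²
eq3: (x + 47.043)² + (y + 39.571)² = 87.1303253786²
eq3−eq1, eq3−eq2 (x²,y² cancel):
  0.560·x + 79.324·y = 3187.414369
  21.434·x + 59.102·y = 2119.467472
det = 0.560·59.102 − 79.324·21.434 = -1667.133496
x = (3187.414369·59.102 − 79.324·2119.467472) / -1667.133496 = -12.151352
y = (0.560·2119.467472 − 3187.414369·21.434) / -1667.133496 = 40.268004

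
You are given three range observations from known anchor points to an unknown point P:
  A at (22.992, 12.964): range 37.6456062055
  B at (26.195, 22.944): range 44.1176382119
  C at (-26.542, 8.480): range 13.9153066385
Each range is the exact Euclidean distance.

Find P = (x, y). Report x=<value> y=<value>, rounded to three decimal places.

x=-13.487 y=3.664

eq1: (x − 22.992)² + (y − 12.964)² = 37.6456062055²
eq2: (x − 26.195)² + (y − 22.944)² = 44.1176382119²
eq3: (x + 26.542)² + (y − 8.480)² = 13.9153066385²
eq1−eq3, eq1−eq2 (x²,y² cancel):
  -99.068·x − 8.968·y = 1303.246712
  6.406·x + 19.960·y = -13.266534
det = -99.068·19.960 − -8.968·6.406 = -1919.948272
x = (1303.246712·19.960 − -8.968·-13.266534) / -1919.948272 = -13.486733
y = (-99.068·-13.266534 − 1303.246712·6.406) / -1919.948272 = 3.663802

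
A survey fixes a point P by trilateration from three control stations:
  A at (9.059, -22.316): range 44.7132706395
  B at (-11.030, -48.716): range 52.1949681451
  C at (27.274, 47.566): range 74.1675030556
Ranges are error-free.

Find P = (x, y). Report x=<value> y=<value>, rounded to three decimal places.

x=-29.665 y=0.039

eq1: (x − 9.059)² + (y + 22.316)² = 44.7132706395²
eq2: (x + 11.030)² + (y + 48.716)² = 52.1949681451²
eq3: (x − 27.274)² + (y − 47.566)² = 74.1675030556²
eq2−eq3, eq2−eq1 (x²,y² cancel):
  76.608·x + 192.564·y = -2265.017934
  40.178·x + 52.800·y = -1189.802091
det = 76.608·52.800 − 192.564·40.178 = -3691.933992
x = (-2265.017934·52.800 − 192.564·-1189.802091) / -3691.933992 = -29.664697
y = (76.608·-1189.802091 − -2265.017934·40.178) / -3691.933992 = 0.039131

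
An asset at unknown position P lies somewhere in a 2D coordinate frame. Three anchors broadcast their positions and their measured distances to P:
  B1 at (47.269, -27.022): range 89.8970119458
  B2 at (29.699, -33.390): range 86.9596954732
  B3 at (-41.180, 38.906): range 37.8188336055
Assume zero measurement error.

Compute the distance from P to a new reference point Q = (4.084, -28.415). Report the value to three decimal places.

eq1: (x − 47.269)² + (y + 27.022)² = 89.8970119458²
eq2: (x − 29.699)² + (y + 33.390)² = 86.9596954732²
eq3: (x + 41.180)² + (y − 38.906)² = 37.8188336055²
eq3−eq1, eq3−eq2 (x²,y² cancel):
  176.898·x − 131.856·y = -6896.130973
  141.758·x − 144.592·y = -7344.270997
det = 176.898·-144.592 − -131.856·141.758 = -6886.392768
x = (-6896.130973·-144.592 − -131.856·-7344.270997) / -6886.392768 = -4.173328
y = (176.898·-7344.270997 − -6896.130973·141.758) / -6886.392768 = 46.701536
|P − Q| = √((-4.173328 − 4.084)² + (46.701536 − -28.415)²) = 75.569024

75.569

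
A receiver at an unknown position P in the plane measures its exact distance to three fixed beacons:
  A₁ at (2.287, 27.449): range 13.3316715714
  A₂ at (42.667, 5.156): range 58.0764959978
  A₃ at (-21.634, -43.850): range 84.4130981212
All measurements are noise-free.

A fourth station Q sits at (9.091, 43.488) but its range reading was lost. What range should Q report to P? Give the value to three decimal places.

eq1: (x − 2.287)² + (y − 27.449)² = 13.3316715714²
eq2: (x − 42.667)² + (y − 5.156)² = 58.0764959978²
eq3: (x + 21.634)² + (y + 43.850)² = 84.4130981212²
eq2−eq1, eq2−eq3 (x²,y² cancel):
  -80.760·x + 44.586·y = 2106.766665
  -128.602·x − 98.012·y = -3208.896516
det = -80.760·-98.012 − 44.586·-128.602 = 13649.297892
x = (2106.766665·-98.012 − 44.586·-3208.896516) / 13649.297892 = -4.646140
y = (-80.760·-3208.896516 − 2106.766665·-128.602) / 13649.297892 = 38.836055
|P − Q| = √((-4.646140 − 9.091)² + (38.836055 − 43.488)²) = 14.503435

14.503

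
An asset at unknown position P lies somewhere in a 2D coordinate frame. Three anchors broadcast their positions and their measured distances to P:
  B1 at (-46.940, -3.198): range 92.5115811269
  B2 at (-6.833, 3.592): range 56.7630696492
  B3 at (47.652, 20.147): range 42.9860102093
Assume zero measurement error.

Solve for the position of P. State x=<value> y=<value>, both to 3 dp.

eq1: (x + 46.940)² + (y + 3.198)² = 92.5115811269²
eq2: (x + 6.833)² + (y − 3.592)² = 56.7630696492²
eq3: (x − 47.652)² + (y − 20.147)² = 42.9860102093²
eq1−eq3, eq1−eq2 (x²,y² cancel):
  189.184·x + 46.690·y = 7173.619478
  80.214·x + 13.580·y = 3182.348116
det = 189.184·13.580 − 46.690·80.214 = -1176.072940
x = (7173.619478·13.580 − 46.690·3182.348116) / -1176.072940 = 43.505874
y = (189.184·3182.348116 − 7173.619478·80.214) / -1176.072940 = -22.638590

x=43.506 y=-22.639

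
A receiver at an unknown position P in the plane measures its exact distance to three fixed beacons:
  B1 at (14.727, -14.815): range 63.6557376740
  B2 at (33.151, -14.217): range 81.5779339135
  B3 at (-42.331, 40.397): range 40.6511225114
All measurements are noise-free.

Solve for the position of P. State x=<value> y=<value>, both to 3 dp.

x=-47.172 y=0.035

eq1: (x − 14.727)² + (y + 14.815)² = 63.6557376740²
eq2: (x − 33.151)² + (y + 14.217)² = 81.5779339135²
eq3: (x + 42.331)² + (y − 40.397)² = 40.6511225114²
eq2−eq1, eq2−eq3 (x²,y² cancel):
  -36.848·x − 1.196·y = 1738.163227
  -150.964·x + 109.228·y = 7125.164820
det = -36.848·109.228 − -1.196·-150.964 = -4205.386288
x = (1738.163227·109.228 − -1.196·7125.164820) / -4205.386288 = -47.172311
y = (-36.848·7125.164820 − 1738.163227·-150.964) / -4205.386288 = 0.035193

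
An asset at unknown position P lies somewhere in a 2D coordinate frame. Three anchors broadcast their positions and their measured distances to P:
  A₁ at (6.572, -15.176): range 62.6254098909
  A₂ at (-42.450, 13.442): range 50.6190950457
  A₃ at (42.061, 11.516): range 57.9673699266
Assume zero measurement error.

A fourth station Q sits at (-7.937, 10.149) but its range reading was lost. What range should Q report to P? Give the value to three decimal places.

36.575

eq1: (x − 6.572)² + (y + 15.176)² = 62.6254098909²
eq2: (x + 42.450)² + (y − 13.442)² = 50.6190950457²
eq3: (x − 42.061)² + (y − 11.516)² = 57.9673699266²
eq3−eq2, eq3−eq1 (x²,y² cancel):
  -169.022·x + 3.852·y = 878.867080
  -70.978·x − 53.384·y = -2189.969805
det = -169.022·-53.384 − 3.852·-70.978 = 9296.477704
x = (878.867080·-53.384 − 3.852·-2189.969805) / 9296.477704 = -4.139382
y = (-169.022·-2189.969805 − 878.867080·-70.978) / 9296.477704 = 46.526579
|P − Q| = √((-4.139382 − -7.937)² + (46.526579 − 10.149)²) = 36.575267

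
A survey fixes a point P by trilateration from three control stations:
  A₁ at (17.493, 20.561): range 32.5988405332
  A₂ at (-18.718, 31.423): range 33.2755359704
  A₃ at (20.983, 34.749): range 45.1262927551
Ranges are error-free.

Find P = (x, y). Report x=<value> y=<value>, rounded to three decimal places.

eq1: (x − 17.493)² + (y − 20.561)² = 32.5988405332²
eq2: (x + 18.718)² + (y − 31.423)² = 33.2755359704²
eq3: (x − 20.983)² + (y − 34.749)² = 45.1262927551²
eq2−eq3, eq2−eq1 (x²,y² cancel):
  79.402·x + 6.652·y = -619.110167
  72.422·x − 21.724·y = -564.431793
det = 79.402·-21.724 − 6.652·72.422 = -2206.680192
x = (-619.110167·-21.724 − 6.652·-564.431793) / -2206.680192 = -7.796395
y = (79.402·-564.431793 − -619.110167·72.422) / -2206.680192 = -0.009146

x=-7.796 y=-0.009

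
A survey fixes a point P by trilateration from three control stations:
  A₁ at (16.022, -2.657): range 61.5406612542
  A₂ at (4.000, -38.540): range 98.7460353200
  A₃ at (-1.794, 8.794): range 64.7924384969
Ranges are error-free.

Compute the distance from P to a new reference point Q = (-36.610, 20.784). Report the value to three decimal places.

eq1: (x − 16.022)² + (y + 2.657)² = 61.5406612542²
eq2: (x − 4.000)² + (y + 38.540)² = 98.7460353200²
eq3: (x + 1.794)² + (y − 8.794)² = 64.7924384969²
eq2−eq3, eq2−eq1 (x²,y² cancel):
  -11.588·x + 94.668·y = 4131.940677
  24.044·x + 71.766·y = 4725.959037
det = -11.588·71.766 − 94.668·24.044 = -3107.821800
x = (4131.940677·71.766 − 94.668·4725.959037) / -3107.821800 = 48.543400
y = (-11.588·4725.959037 − 4131.940677·24.044) / -3107.821800 = 49.588685
|P − Q| = √((48.543400 − -36.610)² + (49.588685 − 20.784)²) = 89.893333

89.893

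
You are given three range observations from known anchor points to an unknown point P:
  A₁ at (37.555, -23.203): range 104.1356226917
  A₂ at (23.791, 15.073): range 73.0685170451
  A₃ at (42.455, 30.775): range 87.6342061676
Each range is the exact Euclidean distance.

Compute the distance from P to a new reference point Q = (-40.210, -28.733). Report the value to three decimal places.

eq1: (x − 37.555)² + (y + 23.203)² = 104.1356226917²
eq2: (x − 23.791)² + (y − 15.073)² = 73.0685170451²
eq3: (x − 42.455)² + (y − 30.775)² = 87.6342061676²
eq2−eq3, eq2−eq1 (x²,y² cancel):
  37.328·x + 31.404·y = -384.425267
  27.528·x − 76.552·y = -4349.669506
det = 37.328·-76.552 − 31.404·27.528 = -3722.022368
x = (-384.425267·-76.552 − 31.404·-4349.669506) / -3722.022368 = -44.606273
y = (37.328·-4349.669506 − -384.425267·27.528) / -3722.022368 = 40.779444
|P − Q| = √((-44.606273 − -40.210)² + (40.779444 − -28.733)²) = 69.651326

69.651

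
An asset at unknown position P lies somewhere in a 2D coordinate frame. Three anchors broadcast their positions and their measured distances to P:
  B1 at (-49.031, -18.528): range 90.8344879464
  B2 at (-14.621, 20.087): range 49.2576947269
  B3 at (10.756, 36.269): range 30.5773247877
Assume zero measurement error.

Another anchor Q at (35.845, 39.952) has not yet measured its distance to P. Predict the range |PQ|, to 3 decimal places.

eq1: (x + 49.031)² + (y + 18.528)² = 90.8344879464²
eq2: (x + 14.621)² + (y − 20.087)² = 49.2576947269²
eq3: (x − 10.756)² + (y − 36.269)² = 30.5773247877²
eq1−eq2, eq1−eq3 (x²,y² cancel):
  68.820·x + 77.230·y = 3694.519176
  119.574·x + 109.594·y = 5999.737561
det = 68.820·109.594 − 77.230·119.574 = -1692.440940
x = (3694.519176·109.594 − 77.230·5999.737561) / -1692.440940 = 34.543360
y = (68.820·5999.737561 − 3694.519176·119.574) / -1692.440940 = 17.056133
|P − Q| = √((34.543360 − 35.845)² + (17.056133 − 39.952)²) = 22.932837

22.933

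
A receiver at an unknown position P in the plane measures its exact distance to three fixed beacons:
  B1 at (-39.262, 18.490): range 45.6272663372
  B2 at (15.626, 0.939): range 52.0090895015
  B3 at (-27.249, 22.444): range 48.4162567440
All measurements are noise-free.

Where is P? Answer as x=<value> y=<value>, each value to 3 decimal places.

eq1: (x + 39.262)² + (y − 18.490)² = 45.6272663372²
eq2: (x − 15.626)² + (y − 0.939)² = 52.0090895015²
eq3: (x + 27.249)² + (y − 22.444)² = 48.4162567440²
eq2−eq3, eq2−eq1 (x²,y² cancel):
  -85.750·x + 43.010·y = 1361.999014
  -109.776·x + 35.102·y = 2261.429104
det = -85.750·35.102 − 43.010·-109.776 = 1711.469260
x = (1361.999014·35.102 − 43.010·2261.429104) / 1711.469260 = -28.896328
y = (-85.750·2261.429104 − 1361.999014·-109.776) / 1711.469260 = -25.944224

x=-28.896 y=-25.944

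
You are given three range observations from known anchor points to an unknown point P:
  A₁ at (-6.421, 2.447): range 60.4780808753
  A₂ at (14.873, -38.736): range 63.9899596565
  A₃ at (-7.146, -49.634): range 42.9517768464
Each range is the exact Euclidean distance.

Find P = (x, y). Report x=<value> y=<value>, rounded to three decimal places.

eq1: (x + 6.421)² + (y − 2.447)² = 60.4780808753²
eq2: (x − 14.873)² + (y + 38.736)² = 63.9899596565²
eq3: (x + 7.146)² + (y + 49.634)² = 42.9517768464²
eq2−eq3, eq2−eq1 (x²,y² cancel):
  -44.038·x − 21.796·y = 3042.775250
  -42.588·x + 82.366·y = -1237.350105
det = -44.038·82.366 − -21.796·-42.588 = -4555.481956
x = (3042.775250·82.366 − -21.796·-1237.350105) / -4555.481956 = -49.095122
y = (-44.038·-1237.350105 − 3042.775250·-42.588) / -4555.481956 = -40.407610

x=-49.095 y=-40.408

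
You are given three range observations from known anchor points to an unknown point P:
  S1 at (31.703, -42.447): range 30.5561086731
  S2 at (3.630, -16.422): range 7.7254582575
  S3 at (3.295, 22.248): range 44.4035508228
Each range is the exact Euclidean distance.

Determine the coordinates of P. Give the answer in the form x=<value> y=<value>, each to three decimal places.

eq1: (x − 31.703)² + (y + 42.447)² = 30.5561086731²
eq2: (x − 3.630)² + (y + 16.422)² = 7.7254582575²
eq3: (x − 3.295)² + (y − 22.248)² = 44.4035508228²
eq2−eq3, eq2−eq1 (x²,y² cancel):
  -0.670·x + 77.340·y = -1689.021075
  56.146·x − 52.050·y = 1649.975962
det = -0.670·-52.050 − 77.340·56.146 = -4307.458140
x = (-1689.021075·-52.050 − 77.340·1649.975962) / -4307.458140 = 9.215550
y = (-0.670·1649.975962 − -1689.021075·56.146) / -4307.458140 = -21.759072

x=9.216 y=-21.759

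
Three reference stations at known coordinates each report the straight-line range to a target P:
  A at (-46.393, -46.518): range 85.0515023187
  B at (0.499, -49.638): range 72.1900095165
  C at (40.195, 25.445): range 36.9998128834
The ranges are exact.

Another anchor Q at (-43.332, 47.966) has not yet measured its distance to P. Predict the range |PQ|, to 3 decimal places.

eq1: (x + 46.393)² + (y + 46.518)² = 85.0515023187²
eq2: (x − 0.499)² + (y + 49.638)² = 72.1900095165²
eq3: (x − 40.195)² + (y − 25.445)² = 36.9998128834²
eq1−eq2, eq1−eq3 (x²,y² cancel):
  93.784·x − 6.240·y = 170.305845
  173.176·x + 143.926·y = 3811.623170
det = 93.784·143.926 − -6.240·173.176 = 14578.574224
x = (170.305845·143.926 − -6.240·3811.623170) / 14578.574224 = 3.312805
y = (93.784·3811.623170 − 170.305845·173.176) / 14578.574224 = 22.497151
|P − Q| = √((3.312805 − -43.332)² + (22.497151 − 47.966)²) = 53.145085

53.145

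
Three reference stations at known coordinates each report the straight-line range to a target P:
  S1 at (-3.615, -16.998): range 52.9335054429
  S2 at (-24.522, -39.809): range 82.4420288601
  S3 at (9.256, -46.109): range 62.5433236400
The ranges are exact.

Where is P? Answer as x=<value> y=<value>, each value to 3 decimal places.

x=44.164 y=5.786

eq1: (x + 3.615)² + (y + 16.998)² = 52.9335054429²
eq2: (x + 24.522)² + (y + 39.809)² = 82.4420288601²
eq3: (x − 9.256)² + (y + 46.109)² = 62.5433236400²
eq2−eq3, eq2−eq1 (x²,y² cancel):
  67.556·x − 12.600·y = 2910.649243
  41.814·x + 45.622·y = 2110.647388
det = 67.556·45.622 − -12.600·41.814 = 3608.896232
x = (2910.649243·45.622 − -12.600·2110.647388) / 3608.896232 = 44.164140
y = (67.556·2110.647388 − 2910.649243·41.814) / 3608.896232 = 5.785982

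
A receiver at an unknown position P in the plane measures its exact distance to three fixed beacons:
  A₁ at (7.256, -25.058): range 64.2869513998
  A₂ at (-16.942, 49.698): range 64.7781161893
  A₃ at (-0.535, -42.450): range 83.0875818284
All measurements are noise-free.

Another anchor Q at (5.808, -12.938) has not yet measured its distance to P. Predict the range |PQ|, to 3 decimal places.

eq1: (x − 7.256)² + (y + 25.058)² = 64.2869513998²
eq2: (x + 16.942)² + (y − 49.698)² = 64.7781161893²
eq3: (x + 0.535)² + (y + 42.450)² = 83.0875818284²
eq2−eq1, eq2−eq3 (x²,y² cancel):
  48.396·x − 149.512·y = -2012.977451
  32.814·x − 184.296·y = -3661.975760
det = 48.396·-184.296 − -149.512·32.814 = -4013.102448
x = (-2012.977451·-184.296 − -149.512·-3661.975760) / -4013.102448 = 43.987321
y = (48.396·-3661.975760 − -2012.977451·32.814) / -4013.102448 = 27.702043
|P − Q| = √((43.987321 − 5.808)² + (27.702043 − -12.938)²) = 55.760862

55.761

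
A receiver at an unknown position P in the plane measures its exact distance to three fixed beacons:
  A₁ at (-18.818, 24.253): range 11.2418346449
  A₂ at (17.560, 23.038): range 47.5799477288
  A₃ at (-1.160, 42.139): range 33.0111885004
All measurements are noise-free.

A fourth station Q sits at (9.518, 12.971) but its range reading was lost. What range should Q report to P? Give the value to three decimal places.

eq1: (x + 18.818)² + (y − 24.253)² = 11.2418346449²
eq2: (x − 17.560)² + (y − 23.038)² = 47.5799477288²
eq3: (x + 1.160)² + (y − 42.139)² = 33.0111885004²
eq1−eq3, eq1−eq2 (x²,y² cancel):
  35.316·x + 35.772·y = -128.643932
  72.756·x − 2.430·y = -2240.694669
det = 35.316·-2.430 − 35.772·72.756 = -2688.445512
x = (-128.643932·-2.430 − 35.772·-2240.694669) / -2688.445512 = -29.930580
y = (35.316·-2240.694669 − -128.643932·72.756) / -2688.445512 = 25.952825
|P − Q| = √((-29.930580 − 9.518)² + (25.952825 − 12.971)²) = 41.529727

41.530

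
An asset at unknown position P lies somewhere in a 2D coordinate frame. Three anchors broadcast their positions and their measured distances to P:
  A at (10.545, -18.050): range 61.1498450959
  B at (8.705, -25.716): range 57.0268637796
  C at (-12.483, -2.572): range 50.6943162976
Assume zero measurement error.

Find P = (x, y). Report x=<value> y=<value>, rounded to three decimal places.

x=-46.451 y=-40.203

eq1: (x − 10.545)² + (y + 18.050)² = 61.1498450959²
eq2: (x − 8.705)² + (y + 25.716)² = 57.0268637796²
eq3: (x + 12.483)² + (y + 2.572)² = 50.6943162976²
eq2−eq1, eq2−eq3 (x²,y² cancel):
  3.680·x + 15.332·y = -787.330519
  -42.376·x + 46.288·y = 107.500280
det = 3.680·46.288 − 15.332·-42.376 = 820.048672
x = (-787.330519·46.288 − 15.332·107.500280) / 820.048672 = -46.451084
y = (3.680·107.500280 − -787.330519·-42.376) / 820.048672 = -40.202878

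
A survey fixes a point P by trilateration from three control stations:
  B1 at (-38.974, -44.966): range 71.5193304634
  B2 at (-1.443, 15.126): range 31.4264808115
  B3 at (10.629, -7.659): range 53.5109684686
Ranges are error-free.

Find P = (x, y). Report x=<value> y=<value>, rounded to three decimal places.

x=-30.893 y=26.095

eq1: (x + 38.974)² + (y + 44.966)² = 71.5193304634²
eq2: (x + 1.443)² + (y − 15.126)² = 31.4264808115²
eq3: (x − 10.629)² + (y + 7.659)² = 53.5109684686²
eq1−eq3, eq1−eq2 (x²,y² cancel):
  99.206·x + 74.614·y = -1117.687027
  75.062·x + 120.184·y = 817.355227
det = 99.206·120.184 − 74.614·75.062 = 6322.297836
x = (-1117.687027·120.184 − 74.614·817.355227) / 6322.297836 = -30.892920
y = (99.206·817.355227 − -1117.687027·75.062) / 6322.297836 = 26.095317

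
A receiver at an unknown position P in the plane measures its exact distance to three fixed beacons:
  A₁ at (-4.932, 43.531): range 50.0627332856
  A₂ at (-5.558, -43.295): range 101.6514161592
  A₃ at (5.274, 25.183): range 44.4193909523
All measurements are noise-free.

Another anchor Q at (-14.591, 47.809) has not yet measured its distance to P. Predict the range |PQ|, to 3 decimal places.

59.779

eq1: (x + 4.932)² + (y − 43.531)² = 50.0627332856²
eq2: (x + 5.558)² + (y + 43.295)² = 101.6514161592²
eq3: (x − 5.274)² + (y − 25.183)² = 44.4193909523²
eq2−eq1, eq2−eq3 (x²,y² cancel):
  1.252·x + 173.652·y = 7840.657339
  21.664·x + 136.956·y = 7116.578291
det = 1.252·136.956 − 173.652·21.664 = -3590.528016
x = (7840.657339·136.956 − 173.652·7116.578291) / -3590.528016 = 45.113974
y = (1.252·7116.578291 − 7840.657339·21.664) / -3590.528016 = 44.826288
|P − Q| = √((45.113974 − -14.591)² + (44.826288 − 47.809)²) = 59.779432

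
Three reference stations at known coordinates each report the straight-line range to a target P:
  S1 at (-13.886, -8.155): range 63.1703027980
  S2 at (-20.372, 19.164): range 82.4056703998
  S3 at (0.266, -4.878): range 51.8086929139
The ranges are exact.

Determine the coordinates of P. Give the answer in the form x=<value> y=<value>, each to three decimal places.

eq1: (x + 13.886)² + (y + 8.155)² = 63.1703027980²
eq2: (x + 20.372)² + (y − 19.164)² = 82.4056703998²
eq3: (x − 0.266)² + (y + 4.878)² = 51.8086929139²
eq2−eq3, eq2−eq1 (x²,y² cancel):
  41.276·x − 48.084·y = 3348.142213
  12.972·x − 54.638·y = 2277.255099
det = 41.276·-54.638 − -48.084·12.972 = -1631.492440
x = (3348.142213·-54.638 − -48.084·2277.255099) / -1631.492440 = 45.011707
y = (41.276·2277.255099 − 3348.142213·12.972) / -1631.492440 = -30.992409

x=45.012 y=-30.992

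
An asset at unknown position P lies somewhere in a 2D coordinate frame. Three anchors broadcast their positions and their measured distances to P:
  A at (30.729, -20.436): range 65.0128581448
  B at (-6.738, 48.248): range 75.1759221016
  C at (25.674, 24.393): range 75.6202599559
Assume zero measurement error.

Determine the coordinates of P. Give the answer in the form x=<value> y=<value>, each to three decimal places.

eq1: (x − 30.729)² + (y + 20.436)² = 65.0128581448²
eq2: (x + 6.738)² + (y − 48.248)² = 75.1759221016²
eq3: (x − 25.674)² + (y − 24.393)² = 75.6202599559²
eq2−eq3, eq2−eq1 (x²,y² cancel):
  64.824·x − 47.710·y = -1186.101875
  74.934·x − 137.368·y = 413.378929
det = 64.824·-137.368 − -47.710·74.934 = -5329.642092
x = (-1186.101875·-137.368 − -47.710·413.378929) / -5329.642092 = -34.271485
y = (64.824·413.378929 − -1186.101875·74.934) / -5329.642092 = -21.704316

x=-34.271 y=-21.704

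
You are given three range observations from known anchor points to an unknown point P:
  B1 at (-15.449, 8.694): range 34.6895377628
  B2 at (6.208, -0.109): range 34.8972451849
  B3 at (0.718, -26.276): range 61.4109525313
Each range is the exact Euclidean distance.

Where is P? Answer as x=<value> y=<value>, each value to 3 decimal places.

eq1: (x + 15.449)² + (y − 8.694)² = 34.6895377628²
eq2: (x − 6.208)² + (y + 0.109)² = 34.8972451849²
eq3: (x − 0.718)² + (y + 26.276)² = 61.4109525313²
eq2−eq1, eq2−eq3 (x²,y² cancel):
  -43.314·x + 17.606·y = 290.159783
  -10.980·x − 52.334·y = -1901.094814
det = -43.314·-52.334 − 17.606·-10.980 = 2460.108756
x = (290.159783·-52.334 − 17.606·-1901.094814) / 2460.108756 = 7.432782
y = (-43.314·-1901.094814 − 290.159783·-10.980) / 2460.108756 = 34.766746

x=7.433 y=34.767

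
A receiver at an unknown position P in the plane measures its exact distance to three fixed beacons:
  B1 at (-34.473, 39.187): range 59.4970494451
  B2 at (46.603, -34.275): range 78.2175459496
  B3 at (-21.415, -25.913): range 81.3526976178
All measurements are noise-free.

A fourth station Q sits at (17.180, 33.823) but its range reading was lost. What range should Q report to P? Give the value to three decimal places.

10.546

eq1: (x + 34.473)² + (y − 39.187)² = 59.4970494451²
eq2: (x − 46.603)² + (y + 34.275)² = 78.2175459496²
eq3: (x + 21.415)² + (y + 25.913)² = 81.3526976178²
eq1−eq2, eq1−eq3 (x²,y² cancel):
  162.152·x − 146.924·y = -1955.479066
  26.116·x − 130.200·y = -4672.285421
det = 162.152·-130.200 − -146.924·26.116 = -17275.123216
x = (-1955.479066·-130.200 − -146.924·-4672.285421) / -17275.123216 = 24.999387
y = (162.152·-4672.285421 − -1955.479066·26.116) / -17275.123216 = 40.899919
|P − Q| = √((24.999387 − 17.180)² + (40.899919 − 33.823)²) = 10.546354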